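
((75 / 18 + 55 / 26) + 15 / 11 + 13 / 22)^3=352943569763 / 631628712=558.78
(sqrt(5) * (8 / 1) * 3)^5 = 199065600 * sqrt(5) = 445124213.58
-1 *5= -5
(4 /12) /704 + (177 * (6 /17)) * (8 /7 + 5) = 96446711 /251328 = 383.75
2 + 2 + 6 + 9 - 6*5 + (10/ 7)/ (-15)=-233/ 21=-11.10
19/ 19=1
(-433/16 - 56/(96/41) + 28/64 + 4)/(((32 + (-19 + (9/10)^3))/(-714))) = 2420.48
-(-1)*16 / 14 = 8 / 7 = 1.14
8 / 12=2 / 3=0.67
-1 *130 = -130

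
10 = 10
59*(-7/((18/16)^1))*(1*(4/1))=-13216/9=-1468.44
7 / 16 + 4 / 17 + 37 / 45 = 18299 / 12240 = 1.50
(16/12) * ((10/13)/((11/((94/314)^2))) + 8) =112882184/10574421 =10.68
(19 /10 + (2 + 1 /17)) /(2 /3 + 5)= 2019 /2890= 0.70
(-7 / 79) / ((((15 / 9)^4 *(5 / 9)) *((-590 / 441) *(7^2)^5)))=6561 / 119954185093750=0.00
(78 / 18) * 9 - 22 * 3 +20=-7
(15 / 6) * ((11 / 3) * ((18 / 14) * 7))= 165 / 2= 82.50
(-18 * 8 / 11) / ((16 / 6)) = -54 / 11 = -4.91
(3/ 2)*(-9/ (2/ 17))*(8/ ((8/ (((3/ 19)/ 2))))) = -1377/ 152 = -9.06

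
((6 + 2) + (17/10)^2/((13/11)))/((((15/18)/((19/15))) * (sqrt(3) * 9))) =1.02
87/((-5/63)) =-5481/5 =-1096.20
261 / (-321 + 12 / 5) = -145 / 177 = -0.82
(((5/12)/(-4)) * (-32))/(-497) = -10/1491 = -0.01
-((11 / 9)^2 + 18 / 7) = -2305 / 567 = -4.07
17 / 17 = 1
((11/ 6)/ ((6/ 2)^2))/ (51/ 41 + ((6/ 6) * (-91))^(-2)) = 3734731/ 22808088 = 0.16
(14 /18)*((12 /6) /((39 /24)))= 112 /117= 0.96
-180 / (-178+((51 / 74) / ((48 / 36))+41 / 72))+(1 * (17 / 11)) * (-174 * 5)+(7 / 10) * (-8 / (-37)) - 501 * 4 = -1605220132718 / 479545715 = -3347.38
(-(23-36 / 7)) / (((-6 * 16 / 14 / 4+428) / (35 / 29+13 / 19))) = -65125 / 822092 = -0.08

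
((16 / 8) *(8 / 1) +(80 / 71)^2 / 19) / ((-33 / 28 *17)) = -43088192 / 53732019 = -0.80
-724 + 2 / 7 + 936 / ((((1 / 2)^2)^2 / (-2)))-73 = -215241 / 7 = -30748.71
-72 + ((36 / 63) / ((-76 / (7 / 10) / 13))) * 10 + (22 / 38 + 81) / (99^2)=-13533631 / 186219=-72.68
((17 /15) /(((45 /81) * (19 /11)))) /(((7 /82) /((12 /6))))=92004 /3325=27.67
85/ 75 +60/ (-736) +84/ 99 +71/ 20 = 55157/ 10120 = 5.45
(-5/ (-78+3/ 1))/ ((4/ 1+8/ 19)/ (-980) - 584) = -133/ 1165089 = -0.00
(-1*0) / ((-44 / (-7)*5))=0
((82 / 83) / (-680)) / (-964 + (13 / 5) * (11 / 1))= 41 / 26396988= 0.00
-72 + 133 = 61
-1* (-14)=14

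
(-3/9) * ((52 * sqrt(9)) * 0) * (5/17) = 0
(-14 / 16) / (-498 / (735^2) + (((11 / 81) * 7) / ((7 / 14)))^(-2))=-152523525 / 48062662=-3.17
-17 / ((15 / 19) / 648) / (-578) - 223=-16903 / 85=-198.86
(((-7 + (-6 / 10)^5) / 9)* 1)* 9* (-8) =176944 / 3125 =56.62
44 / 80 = 11 / 20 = 0.55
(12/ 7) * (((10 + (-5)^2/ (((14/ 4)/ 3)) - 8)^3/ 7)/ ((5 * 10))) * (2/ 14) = 9.00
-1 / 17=-0.06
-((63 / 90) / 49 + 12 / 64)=-0.20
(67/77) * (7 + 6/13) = 6499/1001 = 6.49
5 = 5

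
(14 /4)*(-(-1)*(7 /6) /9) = 0.45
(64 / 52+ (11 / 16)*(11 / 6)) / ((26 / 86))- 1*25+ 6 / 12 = -263801 / 16224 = -16.26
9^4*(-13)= -85293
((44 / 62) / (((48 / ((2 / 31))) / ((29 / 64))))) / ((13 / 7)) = 2233 / 9594624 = 0.00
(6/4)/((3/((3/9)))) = 0.17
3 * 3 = 9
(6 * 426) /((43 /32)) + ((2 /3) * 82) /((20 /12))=416012 /215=1934.94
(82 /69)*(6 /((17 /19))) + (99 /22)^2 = 44135 /1564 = 28.22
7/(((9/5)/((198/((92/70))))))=13475/23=585.87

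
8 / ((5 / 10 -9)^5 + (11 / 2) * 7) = -256 / 1418625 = -0.00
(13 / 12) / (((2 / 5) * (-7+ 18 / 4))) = -13 / 12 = -1.08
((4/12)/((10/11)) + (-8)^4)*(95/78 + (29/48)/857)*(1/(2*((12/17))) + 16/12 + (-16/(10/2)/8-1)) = 6166752594079/1925164800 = 3203.23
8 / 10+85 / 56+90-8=23609 / 280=84.32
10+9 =19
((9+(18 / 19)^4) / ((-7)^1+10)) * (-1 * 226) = -96265830 / 130321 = -738.68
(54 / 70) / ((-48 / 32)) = -18 / 35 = -0.51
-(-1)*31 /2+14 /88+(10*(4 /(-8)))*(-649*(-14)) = -1998231 /44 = -45414.34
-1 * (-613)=613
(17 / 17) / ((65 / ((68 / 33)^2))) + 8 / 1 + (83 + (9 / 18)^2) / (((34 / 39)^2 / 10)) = 180580465073 / 163654920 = 1103.42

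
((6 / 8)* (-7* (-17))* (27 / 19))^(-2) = 5776 / 92910321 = 0.00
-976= -976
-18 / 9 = -2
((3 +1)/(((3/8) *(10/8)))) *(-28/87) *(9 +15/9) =-114688/3915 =-29.29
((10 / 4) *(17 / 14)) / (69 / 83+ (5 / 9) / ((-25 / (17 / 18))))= 2857275 / 762706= 3.75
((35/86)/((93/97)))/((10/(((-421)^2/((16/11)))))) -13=1320485861/255936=5159.44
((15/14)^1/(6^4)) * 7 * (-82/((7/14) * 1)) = -205/216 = -0.95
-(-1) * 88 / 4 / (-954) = -11 / 477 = -0.02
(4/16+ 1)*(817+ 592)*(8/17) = 14090/17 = 828.82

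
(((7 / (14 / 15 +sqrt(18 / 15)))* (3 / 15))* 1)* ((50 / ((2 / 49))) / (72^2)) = -60025 / 63936 +8575* sqrt(30) / 42624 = 0.16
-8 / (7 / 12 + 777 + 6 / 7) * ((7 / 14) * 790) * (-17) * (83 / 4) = 93633960 / 65389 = 1431.95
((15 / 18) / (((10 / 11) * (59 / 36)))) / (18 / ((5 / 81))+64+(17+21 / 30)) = 330 / 220247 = 0.00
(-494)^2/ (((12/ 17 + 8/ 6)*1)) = 239343/ 2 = 119671.50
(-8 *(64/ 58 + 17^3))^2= 1299764165184/ 841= 1545498412.82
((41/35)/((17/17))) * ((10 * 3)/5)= 246/35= 7.03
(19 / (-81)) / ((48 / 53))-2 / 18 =-1439 / 3888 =-0.37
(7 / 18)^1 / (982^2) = 7 / 17357832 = 0.00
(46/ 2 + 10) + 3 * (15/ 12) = 147/ 4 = 36.75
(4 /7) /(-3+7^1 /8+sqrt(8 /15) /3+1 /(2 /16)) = 203040 /2083921-1536 * sqrt(30) /2083921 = 0.09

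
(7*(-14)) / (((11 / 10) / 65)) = -63700 / 11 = -5790.91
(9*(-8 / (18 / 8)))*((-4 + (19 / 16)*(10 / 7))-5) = 1636 / 7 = 233.71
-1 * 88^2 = -7744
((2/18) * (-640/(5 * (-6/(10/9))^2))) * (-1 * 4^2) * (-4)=-204800/6561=-31.21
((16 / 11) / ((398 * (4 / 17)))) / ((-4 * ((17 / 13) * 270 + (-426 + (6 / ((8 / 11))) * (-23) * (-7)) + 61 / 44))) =-221 / 71524580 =-0.00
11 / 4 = 2.75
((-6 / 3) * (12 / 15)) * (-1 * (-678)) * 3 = -16272 / 5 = -3254.40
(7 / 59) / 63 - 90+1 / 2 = -95047 / 1062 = -89.50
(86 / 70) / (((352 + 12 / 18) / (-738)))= -47601 / 18515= -2.57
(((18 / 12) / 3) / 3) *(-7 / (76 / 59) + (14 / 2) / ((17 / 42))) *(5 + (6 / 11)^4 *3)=107390549 / 10317912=10.41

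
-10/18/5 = -1/9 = -0.11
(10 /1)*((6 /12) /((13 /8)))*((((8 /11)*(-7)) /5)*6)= -2688 /143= -18.80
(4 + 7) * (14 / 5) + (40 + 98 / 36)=6617 / 90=73.52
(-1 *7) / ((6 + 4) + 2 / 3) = -21 / 32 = -0.66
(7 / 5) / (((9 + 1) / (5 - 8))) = -21 / 50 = -0.42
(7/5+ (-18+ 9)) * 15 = -114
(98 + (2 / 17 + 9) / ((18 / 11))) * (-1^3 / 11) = -31693 / 3366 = -9.42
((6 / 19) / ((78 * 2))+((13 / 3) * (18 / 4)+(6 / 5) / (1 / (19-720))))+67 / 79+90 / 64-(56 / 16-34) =-2463145111 / 3122080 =-788.94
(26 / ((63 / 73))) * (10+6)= 30368 / 63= 482.03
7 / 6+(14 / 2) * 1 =49 / 6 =8.17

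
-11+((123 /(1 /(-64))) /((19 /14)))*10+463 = -1093492 /19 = -57552.21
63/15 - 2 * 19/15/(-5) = 4.71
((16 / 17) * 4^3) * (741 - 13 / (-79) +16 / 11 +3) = 663493632 / 14773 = 44912.59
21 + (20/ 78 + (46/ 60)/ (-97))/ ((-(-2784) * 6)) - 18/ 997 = 13218983194877/ 630016583040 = 20.98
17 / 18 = 0.94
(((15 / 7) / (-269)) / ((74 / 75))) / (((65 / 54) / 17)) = -103275 / 905723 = -0.11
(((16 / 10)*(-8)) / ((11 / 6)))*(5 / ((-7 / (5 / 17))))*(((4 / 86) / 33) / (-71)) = -0.00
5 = 5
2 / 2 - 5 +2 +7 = 5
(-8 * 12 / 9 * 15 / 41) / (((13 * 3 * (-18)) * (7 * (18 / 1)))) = 40 / 906633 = 0.00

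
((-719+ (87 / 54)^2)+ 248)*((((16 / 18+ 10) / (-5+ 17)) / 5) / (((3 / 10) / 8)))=-2266.85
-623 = -623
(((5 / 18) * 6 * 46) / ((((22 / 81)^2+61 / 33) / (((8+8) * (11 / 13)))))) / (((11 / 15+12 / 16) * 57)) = 19476547200 / 3049723573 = 6.39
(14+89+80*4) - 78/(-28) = 425.79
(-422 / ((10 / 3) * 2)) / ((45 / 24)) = -844 / 25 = -33.76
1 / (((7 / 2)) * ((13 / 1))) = 2 / 91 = 0.02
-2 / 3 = -0.67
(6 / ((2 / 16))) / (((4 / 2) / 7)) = 168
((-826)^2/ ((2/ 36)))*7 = 85966776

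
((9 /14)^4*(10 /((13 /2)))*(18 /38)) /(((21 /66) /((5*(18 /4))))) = 146146275 /16605316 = 8.80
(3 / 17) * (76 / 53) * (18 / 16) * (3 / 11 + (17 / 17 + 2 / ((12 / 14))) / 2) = 0.55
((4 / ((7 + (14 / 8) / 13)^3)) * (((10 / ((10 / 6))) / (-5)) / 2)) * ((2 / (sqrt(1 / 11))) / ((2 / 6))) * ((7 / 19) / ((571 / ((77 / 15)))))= -37120512 * sqrt(11) / 282654150275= -0.00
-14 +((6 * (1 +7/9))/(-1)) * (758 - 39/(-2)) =-24922/3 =-8307.33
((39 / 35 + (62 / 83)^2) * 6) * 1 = 2419266 / 241115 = 10.03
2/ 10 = 1/ 5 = 0.20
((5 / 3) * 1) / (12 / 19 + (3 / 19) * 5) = 95 / 81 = 1.17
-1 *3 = -3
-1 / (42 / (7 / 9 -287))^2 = -33856 / 729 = -46.44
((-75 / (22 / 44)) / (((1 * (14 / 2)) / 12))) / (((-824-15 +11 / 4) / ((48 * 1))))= 23040 / 1561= 14.76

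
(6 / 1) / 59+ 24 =1422 / 59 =24.10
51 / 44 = 1.16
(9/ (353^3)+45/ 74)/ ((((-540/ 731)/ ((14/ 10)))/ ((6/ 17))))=-66200422659/ 162751814900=-0.41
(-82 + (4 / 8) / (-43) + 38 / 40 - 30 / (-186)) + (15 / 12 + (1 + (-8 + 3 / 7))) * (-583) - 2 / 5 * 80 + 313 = 308155577 / 93310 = 3302.49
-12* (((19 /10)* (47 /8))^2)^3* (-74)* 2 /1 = 56290062662207593239 /16384000000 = 3435672769.91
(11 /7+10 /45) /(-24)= -0.07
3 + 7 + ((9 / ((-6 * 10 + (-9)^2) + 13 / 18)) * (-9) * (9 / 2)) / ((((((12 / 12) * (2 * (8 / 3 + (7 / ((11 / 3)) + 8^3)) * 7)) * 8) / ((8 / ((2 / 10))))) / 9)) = 923409695 / 93315278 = 9.90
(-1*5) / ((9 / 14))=-70 / 9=-7.78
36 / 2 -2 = 16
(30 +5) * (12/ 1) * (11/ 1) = 4620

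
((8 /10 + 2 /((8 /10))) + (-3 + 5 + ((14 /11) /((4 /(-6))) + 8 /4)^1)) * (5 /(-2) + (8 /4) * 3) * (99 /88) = 37359 /1760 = 21.23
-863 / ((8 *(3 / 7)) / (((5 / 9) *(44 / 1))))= -332255 / 54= -6152.87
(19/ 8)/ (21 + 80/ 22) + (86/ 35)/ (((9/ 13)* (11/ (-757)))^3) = -177695081597792623/ 73626288120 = -2413473.31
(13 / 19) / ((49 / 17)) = 221 / 931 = 0.24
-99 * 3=-297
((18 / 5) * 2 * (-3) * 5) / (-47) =108 / 47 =2.30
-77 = -77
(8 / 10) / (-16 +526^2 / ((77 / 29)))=77 / 10027965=0.00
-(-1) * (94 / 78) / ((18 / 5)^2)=1175 / 12636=0.09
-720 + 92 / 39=-27988 / 39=-717.64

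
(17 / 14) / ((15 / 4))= 34 / 105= 0.32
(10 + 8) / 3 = 6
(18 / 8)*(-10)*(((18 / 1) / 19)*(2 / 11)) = -3.88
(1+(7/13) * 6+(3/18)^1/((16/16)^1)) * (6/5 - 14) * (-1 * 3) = 10976/65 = 168.86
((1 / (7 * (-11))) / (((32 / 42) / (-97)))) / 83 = 291 / 14608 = 0.02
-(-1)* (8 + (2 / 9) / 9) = 650 / 81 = 8.02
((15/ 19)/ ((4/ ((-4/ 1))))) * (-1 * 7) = 105/ 19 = 5.53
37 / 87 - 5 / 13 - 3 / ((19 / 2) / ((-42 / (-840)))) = 5347 / 214890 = 0.02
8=8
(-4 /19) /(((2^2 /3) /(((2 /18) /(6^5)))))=-0.00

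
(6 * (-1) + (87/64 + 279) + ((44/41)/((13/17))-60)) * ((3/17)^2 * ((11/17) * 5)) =214308765/9858368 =21.74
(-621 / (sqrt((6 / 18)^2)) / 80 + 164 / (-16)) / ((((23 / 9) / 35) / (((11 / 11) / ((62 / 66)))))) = -5577957 / 11408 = -488.95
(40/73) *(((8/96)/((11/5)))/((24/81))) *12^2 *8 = 64800/803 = 80.70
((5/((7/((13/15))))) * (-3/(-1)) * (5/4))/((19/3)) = 195/532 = 0.37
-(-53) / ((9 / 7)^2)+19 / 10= 27509 / 810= 33.96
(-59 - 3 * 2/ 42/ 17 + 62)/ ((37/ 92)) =32752/ 4403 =7.44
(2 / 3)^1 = 2 / 3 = 0.67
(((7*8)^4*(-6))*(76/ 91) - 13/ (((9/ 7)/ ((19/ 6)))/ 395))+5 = -34603821977/ 702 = -49293193.70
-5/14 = -0.36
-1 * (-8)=8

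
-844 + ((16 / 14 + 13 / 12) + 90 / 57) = -1340951 / 1596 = -840.19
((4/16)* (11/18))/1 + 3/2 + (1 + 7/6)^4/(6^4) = 2804593/1679616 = 1.67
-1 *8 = -8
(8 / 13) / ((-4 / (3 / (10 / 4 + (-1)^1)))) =-4 / 13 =-0.31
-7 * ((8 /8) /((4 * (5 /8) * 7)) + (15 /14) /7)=-103 /70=-1.47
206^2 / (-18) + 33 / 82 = -1739579 / 738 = -2357.15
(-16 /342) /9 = -8 /1539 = -0.01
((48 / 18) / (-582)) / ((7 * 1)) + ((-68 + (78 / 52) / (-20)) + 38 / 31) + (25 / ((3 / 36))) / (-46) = -12787619909 / 174285720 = -73.37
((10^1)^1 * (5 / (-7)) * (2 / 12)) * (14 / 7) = -50 / 21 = -2.38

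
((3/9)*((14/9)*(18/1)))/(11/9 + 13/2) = 1.21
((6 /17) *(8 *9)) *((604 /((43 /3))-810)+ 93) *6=-4424544 /43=-102896.37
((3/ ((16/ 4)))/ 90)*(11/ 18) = 11/ 2160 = 0.01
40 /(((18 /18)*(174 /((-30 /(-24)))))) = 25 /87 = 0.29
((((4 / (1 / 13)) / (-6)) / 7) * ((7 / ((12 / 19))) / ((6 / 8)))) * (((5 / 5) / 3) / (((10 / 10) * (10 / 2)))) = -494 / 405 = -1.22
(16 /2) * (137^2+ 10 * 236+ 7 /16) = 338071 /2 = 169035.50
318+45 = 363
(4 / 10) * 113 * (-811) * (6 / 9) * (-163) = 59751236 / 15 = 3983415.73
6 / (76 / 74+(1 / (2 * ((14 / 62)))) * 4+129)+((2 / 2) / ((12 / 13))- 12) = -4693553 / 431652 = -10.87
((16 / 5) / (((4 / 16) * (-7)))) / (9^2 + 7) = -0.02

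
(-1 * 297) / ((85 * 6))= -99 / 170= -0.58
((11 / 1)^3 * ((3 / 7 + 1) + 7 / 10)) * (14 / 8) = 198319 / 40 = 4957.98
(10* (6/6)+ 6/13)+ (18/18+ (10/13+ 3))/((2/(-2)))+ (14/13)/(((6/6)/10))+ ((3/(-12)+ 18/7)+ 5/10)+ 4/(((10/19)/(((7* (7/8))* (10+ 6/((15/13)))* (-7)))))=-44896097/9100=-4933.64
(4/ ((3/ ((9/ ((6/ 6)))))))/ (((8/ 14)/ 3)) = 63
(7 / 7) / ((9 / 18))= 2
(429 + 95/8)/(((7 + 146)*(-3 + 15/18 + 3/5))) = -17635/9588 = -1.84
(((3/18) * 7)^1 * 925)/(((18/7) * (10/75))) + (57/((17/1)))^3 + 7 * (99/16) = 2284127423/707472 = 3228.58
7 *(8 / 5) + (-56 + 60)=15.20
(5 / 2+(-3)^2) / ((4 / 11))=253 / 8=31.62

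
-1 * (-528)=528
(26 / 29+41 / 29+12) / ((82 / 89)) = 36935 / 2378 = 15.53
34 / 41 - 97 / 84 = -1121 / 3444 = -0.33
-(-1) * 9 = 9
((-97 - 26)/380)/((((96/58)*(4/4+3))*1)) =-1189/24320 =-0.05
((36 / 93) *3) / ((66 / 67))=402 / 341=1.18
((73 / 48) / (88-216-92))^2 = 5329 / 111513600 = 0.00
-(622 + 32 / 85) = -622.38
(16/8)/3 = 0.67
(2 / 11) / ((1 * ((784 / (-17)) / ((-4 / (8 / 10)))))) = 85 / 4312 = 0.02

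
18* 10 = 180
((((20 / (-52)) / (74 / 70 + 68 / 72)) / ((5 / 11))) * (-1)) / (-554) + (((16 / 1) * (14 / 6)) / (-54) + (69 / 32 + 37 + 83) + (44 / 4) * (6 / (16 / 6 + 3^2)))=52367215087171 / 411946909920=127.12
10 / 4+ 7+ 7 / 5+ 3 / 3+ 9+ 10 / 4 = 117 / 5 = 23.40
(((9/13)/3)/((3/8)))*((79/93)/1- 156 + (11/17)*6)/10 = -191324/20553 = -9.31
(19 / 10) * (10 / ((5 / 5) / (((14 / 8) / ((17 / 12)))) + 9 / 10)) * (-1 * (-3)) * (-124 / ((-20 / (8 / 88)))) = 74214 / 3949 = 18.79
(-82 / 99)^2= 6724 / 9801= 0.69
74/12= 37/6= 6.17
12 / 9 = 1.33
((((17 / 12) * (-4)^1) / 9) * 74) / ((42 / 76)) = -47804 / 567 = -84.31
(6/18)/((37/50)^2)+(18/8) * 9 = 342667/16428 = 20.86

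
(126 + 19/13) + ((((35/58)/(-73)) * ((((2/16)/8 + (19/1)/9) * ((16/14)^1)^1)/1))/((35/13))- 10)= 465473321/3963024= 117.45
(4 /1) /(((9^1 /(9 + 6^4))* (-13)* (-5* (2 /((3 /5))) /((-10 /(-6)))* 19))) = 58 /247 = 0.23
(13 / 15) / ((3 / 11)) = 143 / 45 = 3.18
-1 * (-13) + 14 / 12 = 85 / 6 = 14.17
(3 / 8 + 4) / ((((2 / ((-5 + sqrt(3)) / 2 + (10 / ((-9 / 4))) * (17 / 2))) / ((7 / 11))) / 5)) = -888125 / 3168 + 1225 * sqrt(3) / 352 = -274.31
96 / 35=2.74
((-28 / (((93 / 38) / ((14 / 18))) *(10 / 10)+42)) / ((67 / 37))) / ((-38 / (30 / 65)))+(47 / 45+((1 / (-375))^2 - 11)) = -4879215088387 / 490304953125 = -9.95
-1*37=-37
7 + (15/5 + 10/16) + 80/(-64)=75/8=9.38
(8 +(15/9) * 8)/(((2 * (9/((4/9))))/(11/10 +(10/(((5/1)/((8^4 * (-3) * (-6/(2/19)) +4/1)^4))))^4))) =11452896048938692622424684755075068845814059572819522602667916206756466176172578133333333333333568/405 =28278755676391833635616510000000000000000000000000000000000000000000000000000000000000000000000.00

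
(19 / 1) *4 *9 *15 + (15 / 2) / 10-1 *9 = 41007 / 4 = 10251.75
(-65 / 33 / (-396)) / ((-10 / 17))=-221 / 26136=-0.01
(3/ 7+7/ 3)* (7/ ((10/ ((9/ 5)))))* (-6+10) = 348/ 25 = 13.92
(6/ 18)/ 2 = 1/ 6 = 0.17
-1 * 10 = -10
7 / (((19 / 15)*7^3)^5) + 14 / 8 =11755432307211389857 / 6717389889833344204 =1.75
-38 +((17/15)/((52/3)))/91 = -899063/23660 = -38.00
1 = 1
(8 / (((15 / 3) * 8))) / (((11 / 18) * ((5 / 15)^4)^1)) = 1458 / 55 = 26.51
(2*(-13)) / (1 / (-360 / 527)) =9360 / 527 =17.76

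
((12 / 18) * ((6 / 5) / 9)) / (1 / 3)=4 / 15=0.27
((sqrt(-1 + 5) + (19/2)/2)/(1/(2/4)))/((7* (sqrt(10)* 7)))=27* sqrt(10)/3920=0.02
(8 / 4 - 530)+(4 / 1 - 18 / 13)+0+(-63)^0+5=-6752 / 13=-519.38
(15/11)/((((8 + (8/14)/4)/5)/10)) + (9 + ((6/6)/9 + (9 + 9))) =66746/1881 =35.48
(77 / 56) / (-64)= -0.02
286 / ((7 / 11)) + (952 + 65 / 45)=88381 / 63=1402.87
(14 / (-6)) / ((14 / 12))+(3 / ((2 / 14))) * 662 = 13900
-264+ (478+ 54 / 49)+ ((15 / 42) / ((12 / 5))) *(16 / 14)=31645 / 147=215.27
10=10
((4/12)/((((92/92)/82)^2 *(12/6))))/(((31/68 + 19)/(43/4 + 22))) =7487174/3969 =1886.41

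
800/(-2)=-400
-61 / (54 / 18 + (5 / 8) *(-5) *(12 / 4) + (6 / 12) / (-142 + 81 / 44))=3009496 / 314693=9.56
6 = 6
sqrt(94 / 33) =sqrt(3102) / 33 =1.69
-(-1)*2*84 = 168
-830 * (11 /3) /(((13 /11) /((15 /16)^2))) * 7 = -26362875 /1664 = -15843.07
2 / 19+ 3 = 59 / 19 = 3.11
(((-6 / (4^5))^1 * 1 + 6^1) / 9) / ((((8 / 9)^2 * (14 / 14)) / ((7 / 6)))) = 64449 / 65536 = 0.98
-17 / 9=-1.89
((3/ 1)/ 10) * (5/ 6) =1/ 4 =0.25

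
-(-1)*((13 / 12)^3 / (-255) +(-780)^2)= 268085373803 / 440640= 608400.00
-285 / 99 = -95 / 33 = -2.88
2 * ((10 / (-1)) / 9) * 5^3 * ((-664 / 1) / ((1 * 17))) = 10849.67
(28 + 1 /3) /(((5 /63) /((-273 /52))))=-7497 /4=-1874.25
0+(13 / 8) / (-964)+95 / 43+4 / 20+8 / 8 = 5650101 / 1658080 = 3.41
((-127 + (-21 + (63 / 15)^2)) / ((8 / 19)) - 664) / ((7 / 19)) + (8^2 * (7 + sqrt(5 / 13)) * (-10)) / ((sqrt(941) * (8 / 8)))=-3699699 / 1400 - 640 * sqrt(941) * (sqrt(65) + 91) / 12233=-2801.62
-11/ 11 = -1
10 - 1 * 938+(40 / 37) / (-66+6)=-103010 / 111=-928.02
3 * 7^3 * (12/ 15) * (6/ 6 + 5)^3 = 889056/ 5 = 177811.20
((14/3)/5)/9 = 14/135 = 0.10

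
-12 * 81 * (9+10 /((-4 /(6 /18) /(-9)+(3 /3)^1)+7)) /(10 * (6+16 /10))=-34263 /266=-128.81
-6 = -6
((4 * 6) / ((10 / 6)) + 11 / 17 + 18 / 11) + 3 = 18404 / 935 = 19.68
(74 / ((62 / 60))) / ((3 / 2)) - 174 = -3914 / 31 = -126.26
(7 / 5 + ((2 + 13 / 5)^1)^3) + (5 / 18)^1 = 222781 / 2250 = 99.01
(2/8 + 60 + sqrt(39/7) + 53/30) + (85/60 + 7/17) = sqrt(273)/7 + 32561/510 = 66.21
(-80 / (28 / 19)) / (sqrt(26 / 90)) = -1140 *sqrt(65) / 91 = -101.00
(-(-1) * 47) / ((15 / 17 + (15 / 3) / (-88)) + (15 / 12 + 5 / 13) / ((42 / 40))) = 19195176 / 972955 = 19.73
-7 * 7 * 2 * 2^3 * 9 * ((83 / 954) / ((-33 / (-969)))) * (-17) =178655176 / 583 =306441.13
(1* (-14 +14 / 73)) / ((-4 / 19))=4788 / 73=65.59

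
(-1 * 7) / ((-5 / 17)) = 119 / 5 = 23.80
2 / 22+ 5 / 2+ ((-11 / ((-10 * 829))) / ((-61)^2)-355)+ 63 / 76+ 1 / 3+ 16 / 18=-40657898968303 / 116046752580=-350.36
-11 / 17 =-0.65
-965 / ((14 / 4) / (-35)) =9650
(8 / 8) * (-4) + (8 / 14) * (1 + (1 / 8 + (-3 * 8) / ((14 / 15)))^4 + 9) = 4216846576609 / 17210368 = 245017.80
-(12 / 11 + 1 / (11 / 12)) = -24 / 11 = -2.18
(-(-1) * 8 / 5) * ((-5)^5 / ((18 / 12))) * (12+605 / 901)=-114170000 / 2703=-42238.25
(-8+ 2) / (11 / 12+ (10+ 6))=-72 / 203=-0.35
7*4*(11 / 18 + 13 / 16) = 1435 / 36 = 39.86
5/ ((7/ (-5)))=-3.57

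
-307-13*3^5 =-3466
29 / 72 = 0.40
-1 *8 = -8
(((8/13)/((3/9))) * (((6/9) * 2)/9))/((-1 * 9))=-32/1053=-0.03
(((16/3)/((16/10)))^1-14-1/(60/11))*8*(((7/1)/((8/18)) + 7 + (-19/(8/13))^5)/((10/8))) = 39900114655219/20480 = 1948247785.90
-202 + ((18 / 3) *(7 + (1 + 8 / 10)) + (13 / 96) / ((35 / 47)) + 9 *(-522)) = -16285981 / 3360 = -4847.02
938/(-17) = -938/17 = -55.18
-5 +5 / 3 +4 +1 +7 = 26 / 3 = 8.67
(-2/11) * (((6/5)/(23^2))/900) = -1/2182125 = -0.00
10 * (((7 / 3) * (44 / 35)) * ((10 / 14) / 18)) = 220 / 189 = 1.16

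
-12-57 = -69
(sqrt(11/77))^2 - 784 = -5487/7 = -783.86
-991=-991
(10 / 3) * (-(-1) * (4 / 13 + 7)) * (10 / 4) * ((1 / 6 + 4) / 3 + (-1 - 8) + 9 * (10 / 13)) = -382375 / 9126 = -41.90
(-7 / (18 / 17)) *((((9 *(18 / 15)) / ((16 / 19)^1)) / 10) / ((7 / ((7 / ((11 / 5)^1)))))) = -6783 / 1760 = -3.85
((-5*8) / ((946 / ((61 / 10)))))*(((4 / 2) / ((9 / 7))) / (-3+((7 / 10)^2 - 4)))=24400 / 395901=0.06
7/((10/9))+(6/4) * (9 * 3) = 234/5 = 46.80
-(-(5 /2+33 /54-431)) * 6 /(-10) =3851 /15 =256.73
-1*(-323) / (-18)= -17.94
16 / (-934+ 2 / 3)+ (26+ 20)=8047 / 175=45.98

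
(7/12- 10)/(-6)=113/72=1.57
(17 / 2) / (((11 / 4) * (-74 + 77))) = 1.03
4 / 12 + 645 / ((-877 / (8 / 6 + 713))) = -1381358 / 2631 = -525.03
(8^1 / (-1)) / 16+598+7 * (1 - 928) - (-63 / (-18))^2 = -23615 / 4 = -5903.75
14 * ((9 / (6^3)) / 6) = 7 / 72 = 0.10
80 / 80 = 1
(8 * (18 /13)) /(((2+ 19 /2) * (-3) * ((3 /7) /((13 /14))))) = -16 /23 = -0.70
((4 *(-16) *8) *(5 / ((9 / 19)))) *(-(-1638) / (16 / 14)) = -7745920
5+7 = 12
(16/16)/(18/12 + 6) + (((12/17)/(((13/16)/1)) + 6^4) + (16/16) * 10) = 4332712/3315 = 1307.00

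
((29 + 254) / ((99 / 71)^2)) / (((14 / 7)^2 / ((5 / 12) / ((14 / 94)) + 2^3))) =1293928921 / 3293136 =392.92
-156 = -156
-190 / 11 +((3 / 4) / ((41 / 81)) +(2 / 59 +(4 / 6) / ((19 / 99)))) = -24840599 / 2022284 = -12.28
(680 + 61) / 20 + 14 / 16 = 1517 / 40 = 37.92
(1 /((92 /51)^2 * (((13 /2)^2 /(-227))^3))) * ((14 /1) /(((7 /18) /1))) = -4381072255152 /2553381961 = -1715.79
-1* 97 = -97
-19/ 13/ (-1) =19/ 13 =1.46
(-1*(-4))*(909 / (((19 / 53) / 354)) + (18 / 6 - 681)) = 68167104 / 19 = 3587742.32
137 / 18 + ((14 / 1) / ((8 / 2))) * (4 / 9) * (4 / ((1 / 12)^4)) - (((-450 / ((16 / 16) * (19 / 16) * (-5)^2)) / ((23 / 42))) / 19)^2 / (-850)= 68049923197780369 / 527389538850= 129031.61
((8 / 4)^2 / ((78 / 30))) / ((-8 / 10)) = -25 / 13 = -1.92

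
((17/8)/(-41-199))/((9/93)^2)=-16337/17280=-0.95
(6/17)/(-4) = -3/34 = -0.09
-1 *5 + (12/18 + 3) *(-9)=-38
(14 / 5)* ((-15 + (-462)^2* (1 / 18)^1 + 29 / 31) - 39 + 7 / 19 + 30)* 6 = 585563496 / 2945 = 198833.11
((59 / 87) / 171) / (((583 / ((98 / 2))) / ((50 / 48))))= 72275 / 208158984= 0.00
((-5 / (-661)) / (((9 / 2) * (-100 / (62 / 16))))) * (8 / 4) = -31 / 237960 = -0.00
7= 7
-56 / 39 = -1.44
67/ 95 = 0.71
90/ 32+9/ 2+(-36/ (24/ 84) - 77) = -3131/ 16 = -195.69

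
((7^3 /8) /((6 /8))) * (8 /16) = 343 /12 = 28.58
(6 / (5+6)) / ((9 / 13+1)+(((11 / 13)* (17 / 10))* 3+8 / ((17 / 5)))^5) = 105436593020200000 / 2549016144183546684009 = 0.00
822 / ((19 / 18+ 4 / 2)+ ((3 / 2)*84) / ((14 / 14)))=14796 / 2323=6.37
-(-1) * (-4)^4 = 256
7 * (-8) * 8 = -448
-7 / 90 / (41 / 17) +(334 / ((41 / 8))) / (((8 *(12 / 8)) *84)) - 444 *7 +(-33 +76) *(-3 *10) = -12622167 / 2870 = -4397.97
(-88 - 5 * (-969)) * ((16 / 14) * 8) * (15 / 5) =913344 / 7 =130477.71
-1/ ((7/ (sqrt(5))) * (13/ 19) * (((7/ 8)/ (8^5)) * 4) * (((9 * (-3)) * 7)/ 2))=2490368 * sqrt(5)/ 120393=46.25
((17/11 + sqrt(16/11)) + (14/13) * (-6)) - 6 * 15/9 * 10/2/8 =-6387/572 + 4 * sqrt(11)/11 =-9.96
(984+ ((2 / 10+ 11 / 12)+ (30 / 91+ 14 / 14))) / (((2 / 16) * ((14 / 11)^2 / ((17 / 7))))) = 11078995829 / 936390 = 11831.60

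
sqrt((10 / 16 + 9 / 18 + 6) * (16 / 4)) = sqrt(114) / 2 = 5.34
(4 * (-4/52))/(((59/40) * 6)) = -80/2301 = -0.03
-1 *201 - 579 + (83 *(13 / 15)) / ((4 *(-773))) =-36177479 / 46380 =-780.02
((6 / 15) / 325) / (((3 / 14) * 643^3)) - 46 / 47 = -59616348293434 / 60912355866375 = -0.98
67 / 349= 0.19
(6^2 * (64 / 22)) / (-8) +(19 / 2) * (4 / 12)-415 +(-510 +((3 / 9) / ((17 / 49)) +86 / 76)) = -932.83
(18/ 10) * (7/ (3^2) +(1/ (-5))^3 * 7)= 812/ 625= 1.30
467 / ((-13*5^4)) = -467 / 8125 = -0.06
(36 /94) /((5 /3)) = 54 /235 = 0.23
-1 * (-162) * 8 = 1296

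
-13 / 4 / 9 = -13 / 36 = -0.36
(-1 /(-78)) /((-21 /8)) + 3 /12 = 803 /3276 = 0.25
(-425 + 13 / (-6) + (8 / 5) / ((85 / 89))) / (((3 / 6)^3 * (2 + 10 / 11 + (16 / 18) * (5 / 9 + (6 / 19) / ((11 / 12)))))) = -6122671929 / 6671650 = -917.71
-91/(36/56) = -1274/9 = -141.56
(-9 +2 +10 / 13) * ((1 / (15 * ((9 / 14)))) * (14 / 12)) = -0.75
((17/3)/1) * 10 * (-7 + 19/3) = -340/9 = -37.78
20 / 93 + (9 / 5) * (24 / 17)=2.76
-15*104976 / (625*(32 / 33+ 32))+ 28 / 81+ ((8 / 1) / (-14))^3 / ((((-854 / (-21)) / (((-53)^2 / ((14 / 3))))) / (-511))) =19234336217743 / 14405485500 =1335.21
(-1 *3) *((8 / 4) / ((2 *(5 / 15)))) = -9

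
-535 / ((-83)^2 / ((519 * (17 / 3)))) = -1573435 / 6889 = -228.40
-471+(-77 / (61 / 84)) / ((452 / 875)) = -4661478 / 6893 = -676.26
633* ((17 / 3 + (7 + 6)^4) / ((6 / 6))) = 18082700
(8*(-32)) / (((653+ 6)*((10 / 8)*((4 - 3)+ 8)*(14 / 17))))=-8704 / 207585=-0.04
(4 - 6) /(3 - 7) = 1 /2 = 0.50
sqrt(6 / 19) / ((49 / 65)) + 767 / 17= 65 * sqrt(114) / 931 + 767 / 17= 45.86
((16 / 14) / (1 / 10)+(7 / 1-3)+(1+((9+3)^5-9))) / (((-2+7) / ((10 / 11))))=3483752 / 77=45243.53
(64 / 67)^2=4096 / 4489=0.91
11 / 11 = 1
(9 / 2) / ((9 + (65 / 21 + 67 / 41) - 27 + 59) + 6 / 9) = 7749 / 79894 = 0.10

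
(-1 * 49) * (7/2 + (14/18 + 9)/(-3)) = -637/54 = -11.80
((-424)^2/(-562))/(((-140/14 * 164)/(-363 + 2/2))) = -4067432/57605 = -70.61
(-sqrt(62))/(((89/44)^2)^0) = -7.87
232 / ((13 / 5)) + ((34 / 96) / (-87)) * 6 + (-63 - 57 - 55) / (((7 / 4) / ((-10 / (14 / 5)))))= 28269973 / 63336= 446.35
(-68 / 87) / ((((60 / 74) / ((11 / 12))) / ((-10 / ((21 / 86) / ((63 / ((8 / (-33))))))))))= -3272687 / 348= -9404.27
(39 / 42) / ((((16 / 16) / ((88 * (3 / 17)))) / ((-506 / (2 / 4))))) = -1736592 / 119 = -14593.21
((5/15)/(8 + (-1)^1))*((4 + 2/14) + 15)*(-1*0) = 0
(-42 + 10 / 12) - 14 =-331 / 6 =-55.17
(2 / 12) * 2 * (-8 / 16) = -1 / 6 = -0.17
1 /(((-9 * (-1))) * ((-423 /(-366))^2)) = 14884 /178929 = 0.08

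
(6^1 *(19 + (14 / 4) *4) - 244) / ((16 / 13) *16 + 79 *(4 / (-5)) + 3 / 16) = 47840 / 45053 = 1.06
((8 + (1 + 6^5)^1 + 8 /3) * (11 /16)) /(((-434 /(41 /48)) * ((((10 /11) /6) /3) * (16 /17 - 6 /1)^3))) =569435580659 /353341829120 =1.61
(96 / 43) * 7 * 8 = 5376 / 43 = 125.02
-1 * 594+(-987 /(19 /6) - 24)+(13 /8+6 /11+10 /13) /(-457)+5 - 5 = -9234944409 /9933352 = -929.69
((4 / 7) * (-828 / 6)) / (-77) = 552 / 539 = 1.02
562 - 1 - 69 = 492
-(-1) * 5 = 5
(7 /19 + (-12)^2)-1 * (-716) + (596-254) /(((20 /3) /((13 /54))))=331633 /380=872.72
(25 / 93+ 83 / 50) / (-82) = -8969 / 381300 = -0.02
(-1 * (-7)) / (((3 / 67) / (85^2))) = 3388525 / 3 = 1129508.33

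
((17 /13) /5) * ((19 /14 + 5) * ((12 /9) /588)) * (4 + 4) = 6052 /200655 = 0.03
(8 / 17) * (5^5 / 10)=2500 / 17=147.06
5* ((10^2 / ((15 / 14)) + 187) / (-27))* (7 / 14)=-4205 / 162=-25.96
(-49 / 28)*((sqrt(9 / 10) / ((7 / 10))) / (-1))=3*sqrt(10) / 4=2.37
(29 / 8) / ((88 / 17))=493 / 704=0.70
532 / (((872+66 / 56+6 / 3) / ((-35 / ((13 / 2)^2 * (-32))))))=13034 / 828269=0.02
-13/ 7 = -1.86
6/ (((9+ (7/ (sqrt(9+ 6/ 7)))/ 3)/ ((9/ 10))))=150903/ 249790-567 * sqrt(483)/ 249790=0.55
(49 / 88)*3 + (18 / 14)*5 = 4989 / 616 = 8.10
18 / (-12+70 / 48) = -1.71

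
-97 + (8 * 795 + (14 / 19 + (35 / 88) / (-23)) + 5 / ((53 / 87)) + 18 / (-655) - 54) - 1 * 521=7605361215061 / 1335000040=5696.90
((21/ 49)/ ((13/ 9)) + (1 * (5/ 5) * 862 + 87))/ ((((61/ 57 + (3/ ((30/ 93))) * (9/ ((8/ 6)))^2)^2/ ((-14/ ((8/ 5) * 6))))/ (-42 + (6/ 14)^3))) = 0.32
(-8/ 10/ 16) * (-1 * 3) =3/ 20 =0.15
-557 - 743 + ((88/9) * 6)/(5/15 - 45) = -1301.31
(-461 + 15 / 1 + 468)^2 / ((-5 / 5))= -484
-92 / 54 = -46 / 27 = -1.70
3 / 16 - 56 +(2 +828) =12387 / 16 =774.19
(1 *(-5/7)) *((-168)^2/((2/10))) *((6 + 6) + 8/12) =-1276800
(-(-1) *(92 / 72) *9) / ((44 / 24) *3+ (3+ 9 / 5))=115 / 103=1.12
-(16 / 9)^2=-256 / 81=-3.16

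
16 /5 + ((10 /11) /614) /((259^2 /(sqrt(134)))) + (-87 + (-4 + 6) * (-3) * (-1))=-389 /5 + 5 * sqrt(134) /226532537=-77.80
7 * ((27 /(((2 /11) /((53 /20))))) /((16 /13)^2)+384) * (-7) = -323027061 /10240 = -31545.61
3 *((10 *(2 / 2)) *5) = 150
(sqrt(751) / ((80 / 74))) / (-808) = -37 * sqrt(751) / 32320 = -0.03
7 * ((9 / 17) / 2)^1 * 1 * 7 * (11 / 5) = 4851 / 170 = 28.54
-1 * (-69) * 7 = 483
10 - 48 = -38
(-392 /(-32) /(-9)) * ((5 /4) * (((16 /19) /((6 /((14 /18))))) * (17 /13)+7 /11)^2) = -800340036125 /774942174864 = -1.03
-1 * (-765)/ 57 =255/ 19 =13.42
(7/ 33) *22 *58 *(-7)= -5684/ 3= -1894.67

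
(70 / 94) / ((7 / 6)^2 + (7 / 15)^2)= 4500 / 9541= 0.47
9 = 9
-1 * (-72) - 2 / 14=503 / 7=71.86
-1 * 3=-3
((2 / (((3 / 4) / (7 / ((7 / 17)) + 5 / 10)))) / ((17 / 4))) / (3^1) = 560 / 153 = 3.66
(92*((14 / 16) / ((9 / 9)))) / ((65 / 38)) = 3059 / 65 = 47.06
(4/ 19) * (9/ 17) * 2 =72/ 323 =0.22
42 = 42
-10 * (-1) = 10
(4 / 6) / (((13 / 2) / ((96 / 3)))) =128 / 39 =3.28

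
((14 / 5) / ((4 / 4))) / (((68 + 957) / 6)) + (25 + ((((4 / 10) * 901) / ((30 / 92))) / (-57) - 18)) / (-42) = 11461523 / 36807750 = 0.31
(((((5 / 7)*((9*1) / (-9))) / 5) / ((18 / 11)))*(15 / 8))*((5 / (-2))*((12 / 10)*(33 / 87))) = 605 / 3248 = 0.19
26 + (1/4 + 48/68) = 1833/68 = 26.96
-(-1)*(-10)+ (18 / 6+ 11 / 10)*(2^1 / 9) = -9.09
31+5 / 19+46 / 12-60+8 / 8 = -2725 / 114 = -23.90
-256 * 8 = -2048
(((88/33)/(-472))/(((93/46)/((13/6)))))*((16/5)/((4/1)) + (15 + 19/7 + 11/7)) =-210197/1728405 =-0.12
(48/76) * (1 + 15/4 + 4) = 105/19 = 5.53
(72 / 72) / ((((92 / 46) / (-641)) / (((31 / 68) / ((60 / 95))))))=-377549 / 1632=-231.34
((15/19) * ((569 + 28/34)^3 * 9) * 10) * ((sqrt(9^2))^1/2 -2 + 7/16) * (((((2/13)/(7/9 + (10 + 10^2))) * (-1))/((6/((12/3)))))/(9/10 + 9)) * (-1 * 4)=14445970.05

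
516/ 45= 172/ 15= 11.47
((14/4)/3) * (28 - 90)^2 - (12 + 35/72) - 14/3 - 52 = 317917/72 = 4415.51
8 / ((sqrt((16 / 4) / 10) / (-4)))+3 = 3-16*sqrt(10) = -47.60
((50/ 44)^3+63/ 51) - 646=-116447103/ 181016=-643.30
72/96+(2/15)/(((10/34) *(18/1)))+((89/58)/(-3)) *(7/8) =0.33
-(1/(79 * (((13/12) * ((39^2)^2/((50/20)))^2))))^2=-0.00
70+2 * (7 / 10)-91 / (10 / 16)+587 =2564 / 5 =512.80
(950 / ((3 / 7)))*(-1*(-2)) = 13300 / 3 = 4433.33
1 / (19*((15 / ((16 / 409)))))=16 / 116565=0.00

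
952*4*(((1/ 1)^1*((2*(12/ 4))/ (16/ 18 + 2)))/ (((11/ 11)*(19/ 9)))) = 925344/ 247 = 3746.33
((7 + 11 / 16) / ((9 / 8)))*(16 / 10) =164 / 15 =10.93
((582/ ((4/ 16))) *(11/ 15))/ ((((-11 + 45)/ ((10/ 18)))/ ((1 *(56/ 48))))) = 14938/ 459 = 32.54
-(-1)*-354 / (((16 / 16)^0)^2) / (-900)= 59 / 150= 0.39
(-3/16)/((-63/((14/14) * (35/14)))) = 5/672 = 0.01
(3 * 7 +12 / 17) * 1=369 / 17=21.71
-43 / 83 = -0.52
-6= -6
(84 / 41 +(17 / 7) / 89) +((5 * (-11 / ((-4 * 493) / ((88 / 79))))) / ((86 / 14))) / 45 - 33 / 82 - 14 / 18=0.90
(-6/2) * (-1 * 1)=3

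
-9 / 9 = -1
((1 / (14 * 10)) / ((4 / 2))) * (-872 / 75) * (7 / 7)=-109 / 2625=-0.04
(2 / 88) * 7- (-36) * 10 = 15847 / 44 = 360.16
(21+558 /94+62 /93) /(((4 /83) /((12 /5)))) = 323036 /235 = 1374.62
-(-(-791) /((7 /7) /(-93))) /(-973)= -10509 /139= -75.60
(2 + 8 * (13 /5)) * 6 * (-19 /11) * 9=-116964 /55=-2126.62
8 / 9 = 0.89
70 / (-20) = -7 / 2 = -3.50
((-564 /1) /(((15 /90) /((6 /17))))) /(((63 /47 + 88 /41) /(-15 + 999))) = -38499795072 /114223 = -337058.17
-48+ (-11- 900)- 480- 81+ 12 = -1508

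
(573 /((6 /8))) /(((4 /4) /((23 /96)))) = 4393 /24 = 183.04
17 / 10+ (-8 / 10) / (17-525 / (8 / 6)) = 25651 / 15070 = 1.70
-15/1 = -15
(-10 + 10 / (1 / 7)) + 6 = 66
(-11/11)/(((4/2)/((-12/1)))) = 6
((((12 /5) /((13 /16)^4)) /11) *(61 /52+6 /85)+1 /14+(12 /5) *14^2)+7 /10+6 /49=40138360011609 /85053943975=471.92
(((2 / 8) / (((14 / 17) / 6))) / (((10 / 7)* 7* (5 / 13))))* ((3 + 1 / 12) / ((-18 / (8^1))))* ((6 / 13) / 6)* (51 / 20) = -10693 / 84000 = -0.13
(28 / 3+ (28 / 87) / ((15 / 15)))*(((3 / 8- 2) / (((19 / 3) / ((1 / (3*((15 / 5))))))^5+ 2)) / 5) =-91 / 17449069711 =-0.00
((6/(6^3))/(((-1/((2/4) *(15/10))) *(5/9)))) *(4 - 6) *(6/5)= 0.09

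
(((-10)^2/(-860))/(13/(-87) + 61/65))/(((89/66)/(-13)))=12129975/8538037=1.42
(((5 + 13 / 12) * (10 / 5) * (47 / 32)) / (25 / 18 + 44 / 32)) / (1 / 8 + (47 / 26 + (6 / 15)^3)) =16726125 / 5165443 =3.24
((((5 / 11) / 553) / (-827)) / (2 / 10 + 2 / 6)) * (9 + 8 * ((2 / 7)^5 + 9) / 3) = -0.00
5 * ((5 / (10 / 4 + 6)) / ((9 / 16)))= 800 / 153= 5.23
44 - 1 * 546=-502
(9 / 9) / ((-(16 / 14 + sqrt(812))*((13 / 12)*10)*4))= 21 / 645515 - 147*sqrt(203) / 2582060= -0.00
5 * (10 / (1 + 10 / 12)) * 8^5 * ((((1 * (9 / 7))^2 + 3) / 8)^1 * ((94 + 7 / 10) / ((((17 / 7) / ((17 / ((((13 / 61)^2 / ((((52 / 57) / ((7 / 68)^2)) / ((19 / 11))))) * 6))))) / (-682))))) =-3641344629806202880 / 84721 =-42980425512047.81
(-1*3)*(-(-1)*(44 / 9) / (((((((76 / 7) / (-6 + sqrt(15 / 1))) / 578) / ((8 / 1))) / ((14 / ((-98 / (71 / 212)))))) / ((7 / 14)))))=-902836 / 1007 + 451418*sqrt(15) / 3021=-317.83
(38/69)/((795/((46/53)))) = 0.00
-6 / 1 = -6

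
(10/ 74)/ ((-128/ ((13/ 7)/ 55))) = -13/ 364672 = -0.00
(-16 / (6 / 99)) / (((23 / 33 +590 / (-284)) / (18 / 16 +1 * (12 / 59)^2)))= 5022796878 / 22518589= 223.05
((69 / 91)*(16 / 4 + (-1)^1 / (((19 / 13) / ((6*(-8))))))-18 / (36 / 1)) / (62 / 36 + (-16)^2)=121977 / 1145833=0.11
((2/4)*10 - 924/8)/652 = -221/1304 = -0.17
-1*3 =-3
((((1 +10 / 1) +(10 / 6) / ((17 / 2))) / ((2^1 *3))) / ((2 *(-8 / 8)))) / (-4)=571 / 2448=0.23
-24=-24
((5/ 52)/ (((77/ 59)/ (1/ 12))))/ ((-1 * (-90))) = 0.00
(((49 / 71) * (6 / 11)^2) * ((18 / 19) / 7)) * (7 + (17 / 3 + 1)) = 0.38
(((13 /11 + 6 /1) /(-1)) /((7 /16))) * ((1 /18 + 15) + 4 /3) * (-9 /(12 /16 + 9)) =745760 /3003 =248.34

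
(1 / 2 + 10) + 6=33 / 2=16.50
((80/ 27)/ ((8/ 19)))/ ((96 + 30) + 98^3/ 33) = 209/ 850815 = 0.00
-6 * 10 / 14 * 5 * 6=-128.57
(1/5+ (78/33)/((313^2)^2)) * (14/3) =492693481938/527885872855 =0.93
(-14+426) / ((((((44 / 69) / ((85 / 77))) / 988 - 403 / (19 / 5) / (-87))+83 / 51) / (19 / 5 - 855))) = -14733020684928 / 119606623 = -123178.97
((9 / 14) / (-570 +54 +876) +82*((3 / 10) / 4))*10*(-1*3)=-10335 / 56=-184.55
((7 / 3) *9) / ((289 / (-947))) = -19887 / 289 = -68.81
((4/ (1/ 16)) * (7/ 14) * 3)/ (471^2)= 32/ 73947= 0.00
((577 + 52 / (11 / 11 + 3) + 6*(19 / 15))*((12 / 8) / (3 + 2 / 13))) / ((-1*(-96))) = 2.96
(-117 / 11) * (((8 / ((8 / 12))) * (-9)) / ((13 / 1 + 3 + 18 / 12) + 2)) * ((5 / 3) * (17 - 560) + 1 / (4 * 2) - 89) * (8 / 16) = -644031 / 22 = -29274.14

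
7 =7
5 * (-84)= -420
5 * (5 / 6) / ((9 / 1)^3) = 25 / 4374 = 0.01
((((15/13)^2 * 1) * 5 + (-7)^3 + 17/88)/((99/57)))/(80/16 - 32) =94985237/13250952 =7.17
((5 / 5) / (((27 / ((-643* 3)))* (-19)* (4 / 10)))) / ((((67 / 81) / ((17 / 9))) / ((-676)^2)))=12488011640 / 1273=9809907.02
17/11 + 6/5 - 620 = -617.25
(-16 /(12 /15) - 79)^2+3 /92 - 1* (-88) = 909791 /92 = 9889.03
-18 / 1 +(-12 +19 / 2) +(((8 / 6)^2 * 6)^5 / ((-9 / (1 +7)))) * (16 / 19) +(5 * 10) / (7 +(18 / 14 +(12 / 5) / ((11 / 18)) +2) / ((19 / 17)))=-422753546096105 / 4089396942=-103377.97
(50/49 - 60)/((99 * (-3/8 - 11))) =23120/441441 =0.05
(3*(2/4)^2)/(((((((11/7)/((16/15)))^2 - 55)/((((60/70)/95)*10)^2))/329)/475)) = -45480960/2518241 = -18.06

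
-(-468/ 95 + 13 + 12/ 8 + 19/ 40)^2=-58323769/ 577600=-100.98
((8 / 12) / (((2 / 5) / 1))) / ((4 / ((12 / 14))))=0.36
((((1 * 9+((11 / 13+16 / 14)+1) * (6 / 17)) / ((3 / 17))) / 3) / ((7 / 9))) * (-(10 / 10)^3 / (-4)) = 6.10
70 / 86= 35 / 43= 0.81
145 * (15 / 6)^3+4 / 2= 2267.62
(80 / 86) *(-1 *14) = -560 / 43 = -13.02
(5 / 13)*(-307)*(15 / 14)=-23025 / 182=-126.51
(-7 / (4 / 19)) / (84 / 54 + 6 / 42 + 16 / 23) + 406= 5440939 / 13876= 392.11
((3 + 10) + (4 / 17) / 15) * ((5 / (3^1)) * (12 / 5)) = 13276 / 255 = 52.06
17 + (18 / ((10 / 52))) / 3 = 241 / 5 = 48.20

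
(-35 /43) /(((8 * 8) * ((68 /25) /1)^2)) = -21875 /12725248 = -0.00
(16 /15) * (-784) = -12544 /15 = -836.27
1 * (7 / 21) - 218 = -653 / 3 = -217.67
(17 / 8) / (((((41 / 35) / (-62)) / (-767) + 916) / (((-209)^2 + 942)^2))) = 28170305220783635 / 6098325124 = 4619351.16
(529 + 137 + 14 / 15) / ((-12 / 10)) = -5002 / 9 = -555.78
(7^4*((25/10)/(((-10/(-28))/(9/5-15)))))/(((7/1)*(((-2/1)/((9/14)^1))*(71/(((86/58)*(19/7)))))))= 11889801/20590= 577.46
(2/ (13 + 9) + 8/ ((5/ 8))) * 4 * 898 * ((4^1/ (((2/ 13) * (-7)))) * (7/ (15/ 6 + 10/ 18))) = -1191868704/ 3025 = -394006.18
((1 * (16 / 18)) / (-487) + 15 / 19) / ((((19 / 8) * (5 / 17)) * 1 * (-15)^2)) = 8920648 / 1780045875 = 0.01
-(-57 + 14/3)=157/3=52.33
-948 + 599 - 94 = -443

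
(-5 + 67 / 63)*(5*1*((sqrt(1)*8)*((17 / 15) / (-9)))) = 33728 / 1701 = 19.83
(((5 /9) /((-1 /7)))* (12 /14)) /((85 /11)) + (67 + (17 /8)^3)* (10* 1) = 9994703 /13056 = 765.53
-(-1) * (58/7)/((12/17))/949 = 493/39858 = 0.01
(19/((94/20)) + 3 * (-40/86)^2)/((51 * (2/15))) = 1019275/1477351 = 0.69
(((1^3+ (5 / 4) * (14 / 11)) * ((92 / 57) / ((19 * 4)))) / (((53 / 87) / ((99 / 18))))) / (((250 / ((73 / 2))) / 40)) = 146073 / 50350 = 2.90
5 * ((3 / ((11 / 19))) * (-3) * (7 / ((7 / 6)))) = -5130 / 11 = -466.36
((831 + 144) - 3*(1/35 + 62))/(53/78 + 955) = 2153736/2609005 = 0.83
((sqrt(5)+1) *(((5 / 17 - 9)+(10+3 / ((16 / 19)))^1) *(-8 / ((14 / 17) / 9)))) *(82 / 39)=-162483 *sqrt(5) / 182 - 162483 / 182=-2889.04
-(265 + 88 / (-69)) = -18197 / 69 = -263.72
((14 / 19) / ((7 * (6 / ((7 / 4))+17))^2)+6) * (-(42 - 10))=-74598400 / 388531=-192.00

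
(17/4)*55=233.75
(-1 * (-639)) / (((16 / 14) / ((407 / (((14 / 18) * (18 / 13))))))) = 211309.31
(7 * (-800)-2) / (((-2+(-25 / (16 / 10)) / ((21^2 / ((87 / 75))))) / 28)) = 553387968 / 7201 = 76848.77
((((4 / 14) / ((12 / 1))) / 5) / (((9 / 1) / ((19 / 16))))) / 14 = 19 / 423360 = 0.00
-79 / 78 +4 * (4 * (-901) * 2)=-2248975 / 78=-28833.01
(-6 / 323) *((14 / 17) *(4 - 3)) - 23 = -126377 / 5491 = -23.02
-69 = -69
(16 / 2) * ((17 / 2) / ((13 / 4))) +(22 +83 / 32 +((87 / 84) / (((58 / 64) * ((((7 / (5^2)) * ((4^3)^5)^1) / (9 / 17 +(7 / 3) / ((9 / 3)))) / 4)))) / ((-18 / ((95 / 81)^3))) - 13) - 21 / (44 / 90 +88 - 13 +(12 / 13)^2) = 10456724506721187439145071 / 324322533739564376260608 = 32.24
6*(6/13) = 36/13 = 2.77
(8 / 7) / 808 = 1 / 707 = 0.00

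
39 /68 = 0.57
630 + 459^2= 211311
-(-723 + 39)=684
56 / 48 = 7 / 6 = 1.17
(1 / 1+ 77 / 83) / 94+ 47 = 183427 / 3901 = 47.02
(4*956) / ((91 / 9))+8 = 35144 / 91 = 386.20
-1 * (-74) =74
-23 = -23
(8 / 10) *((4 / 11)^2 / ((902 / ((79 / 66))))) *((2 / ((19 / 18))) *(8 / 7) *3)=364032 / 399186865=0.00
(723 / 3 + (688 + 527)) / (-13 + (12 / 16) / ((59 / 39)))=-26432 / 227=-116.44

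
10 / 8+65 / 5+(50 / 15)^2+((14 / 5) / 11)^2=2768881 / 108900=25.43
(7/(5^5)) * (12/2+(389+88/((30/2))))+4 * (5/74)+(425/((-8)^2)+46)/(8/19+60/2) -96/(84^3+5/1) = 2.90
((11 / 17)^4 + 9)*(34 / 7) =1532660 / 34391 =44.57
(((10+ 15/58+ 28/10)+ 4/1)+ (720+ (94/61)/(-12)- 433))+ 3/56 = 451707733/1485960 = 303.98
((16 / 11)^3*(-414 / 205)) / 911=-1695744 / 248570905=-0.01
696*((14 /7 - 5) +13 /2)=2436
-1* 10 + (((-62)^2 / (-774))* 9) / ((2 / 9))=-9079 / 43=-211.14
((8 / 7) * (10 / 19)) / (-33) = -80 / 4389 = -0.02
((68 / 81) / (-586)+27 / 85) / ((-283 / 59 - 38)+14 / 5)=-37636159 / 4760436339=-0.01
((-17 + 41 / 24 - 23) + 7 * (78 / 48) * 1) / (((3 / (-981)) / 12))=105621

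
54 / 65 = 0.83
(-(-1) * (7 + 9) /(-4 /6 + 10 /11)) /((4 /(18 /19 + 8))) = 2805 /19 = 147.63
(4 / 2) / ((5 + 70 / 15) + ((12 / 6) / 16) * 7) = 48 / 253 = 0.19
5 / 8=0.62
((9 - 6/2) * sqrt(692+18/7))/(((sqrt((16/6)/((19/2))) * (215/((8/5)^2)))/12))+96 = 1152 * sqrt(1939938)/37625+96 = 138.65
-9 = -9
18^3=5832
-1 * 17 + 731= 714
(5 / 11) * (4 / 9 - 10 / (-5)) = 10 / 9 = 1.11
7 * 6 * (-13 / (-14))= 39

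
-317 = -317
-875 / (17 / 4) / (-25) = 140 / 17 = 8.24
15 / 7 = 2.14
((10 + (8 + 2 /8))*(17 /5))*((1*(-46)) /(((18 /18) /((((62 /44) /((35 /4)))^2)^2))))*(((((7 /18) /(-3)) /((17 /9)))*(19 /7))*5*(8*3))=942759789472 /21970650625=42.91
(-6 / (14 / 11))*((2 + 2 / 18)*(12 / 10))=-11.94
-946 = -946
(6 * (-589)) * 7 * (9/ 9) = -24738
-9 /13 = -0.69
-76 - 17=-93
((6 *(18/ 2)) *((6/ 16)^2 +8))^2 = 197880489/ 1024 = 193242.67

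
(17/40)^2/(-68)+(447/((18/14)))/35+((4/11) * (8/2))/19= 40157021/4012800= 10.01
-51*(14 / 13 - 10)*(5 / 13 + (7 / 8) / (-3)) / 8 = 14297 / 2704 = 5.29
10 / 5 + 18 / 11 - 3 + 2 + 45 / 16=959 / 176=5.45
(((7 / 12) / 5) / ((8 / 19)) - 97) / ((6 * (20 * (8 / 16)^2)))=-46427 / 14400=-3.22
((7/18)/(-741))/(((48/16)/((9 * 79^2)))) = -43687/4446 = -9.83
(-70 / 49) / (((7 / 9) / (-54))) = 4860 / 49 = 99.18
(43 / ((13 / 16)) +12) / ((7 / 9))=7596 / 91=83.47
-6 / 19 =-0.32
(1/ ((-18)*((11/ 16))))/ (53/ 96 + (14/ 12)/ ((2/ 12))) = -256/ 23925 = -0.01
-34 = -34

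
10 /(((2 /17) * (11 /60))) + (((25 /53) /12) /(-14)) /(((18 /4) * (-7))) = 1430427875 /3085236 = 463.64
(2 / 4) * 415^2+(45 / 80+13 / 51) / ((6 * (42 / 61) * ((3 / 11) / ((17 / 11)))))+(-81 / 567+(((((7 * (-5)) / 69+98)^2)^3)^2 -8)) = 3847114800955108790793125317932804314017342645327 / 5217555805404235512827328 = 737340422304702039895951.90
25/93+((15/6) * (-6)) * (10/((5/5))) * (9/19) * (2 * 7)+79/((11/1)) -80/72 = -57634436/58311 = -988.40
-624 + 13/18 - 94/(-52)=-72712/117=-621.47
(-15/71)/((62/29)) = -435/4402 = -0.10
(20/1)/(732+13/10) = 200/7333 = 0.03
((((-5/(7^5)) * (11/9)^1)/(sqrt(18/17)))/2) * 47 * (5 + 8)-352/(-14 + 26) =-88/3-33605 * sqrt(34)/1815156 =-29.44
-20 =-20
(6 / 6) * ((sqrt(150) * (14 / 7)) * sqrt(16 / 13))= 40 * sqrt(78) / 13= 27.17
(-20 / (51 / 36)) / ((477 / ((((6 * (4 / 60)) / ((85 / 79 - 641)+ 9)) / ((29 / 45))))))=37920 / 1302347747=0.00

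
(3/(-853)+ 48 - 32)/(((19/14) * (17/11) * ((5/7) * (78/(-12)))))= -1.64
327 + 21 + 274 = 622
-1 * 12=-12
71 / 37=1.92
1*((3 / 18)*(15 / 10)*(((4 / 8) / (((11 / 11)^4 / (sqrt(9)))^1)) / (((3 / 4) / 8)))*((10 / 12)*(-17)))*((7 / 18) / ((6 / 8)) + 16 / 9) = -10540 / 81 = -130.12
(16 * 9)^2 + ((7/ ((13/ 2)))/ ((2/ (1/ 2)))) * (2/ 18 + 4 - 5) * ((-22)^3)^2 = -3172211200/ 117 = -27112916.24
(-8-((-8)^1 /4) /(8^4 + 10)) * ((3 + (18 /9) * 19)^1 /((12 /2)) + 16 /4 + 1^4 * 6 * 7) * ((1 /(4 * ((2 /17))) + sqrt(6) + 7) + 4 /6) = -1223431385 /295632-5206091 * sqrt(6) /12318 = -5173.61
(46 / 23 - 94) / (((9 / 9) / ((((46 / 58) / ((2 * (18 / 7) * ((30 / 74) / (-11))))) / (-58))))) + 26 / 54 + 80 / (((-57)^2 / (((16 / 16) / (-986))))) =-6.16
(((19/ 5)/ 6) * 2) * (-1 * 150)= -190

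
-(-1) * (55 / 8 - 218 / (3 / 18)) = -10409 / 8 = -1301.12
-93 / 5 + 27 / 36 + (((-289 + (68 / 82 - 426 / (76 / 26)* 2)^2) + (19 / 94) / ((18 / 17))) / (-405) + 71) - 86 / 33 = -359815726684757 / 2287141250130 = -157.32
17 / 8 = 2.12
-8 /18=-4 /9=-0.44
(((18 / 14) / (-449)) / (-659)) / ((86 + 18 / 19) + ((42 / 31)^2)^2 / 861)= 0.00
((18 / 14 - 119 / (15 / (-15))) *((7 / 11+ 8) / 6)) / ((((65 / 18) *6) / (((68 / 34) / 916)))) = 7999 / 458458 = 0.02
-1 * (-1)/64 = 1/64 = 0.02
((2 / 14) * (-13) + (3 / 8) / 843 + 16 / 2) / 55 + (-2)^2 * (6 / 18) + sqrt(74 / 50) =sqrt(37) / 5 + 3751933 / 2596440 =2.66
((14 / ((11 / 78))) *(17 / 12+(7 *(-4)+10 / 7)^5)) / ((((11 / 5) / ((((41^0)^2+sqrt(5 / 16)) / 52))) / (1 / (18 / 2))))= -13357215261965 / 10458756 - 13357215261965 *sqrt(5) / 41835024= -1991070.98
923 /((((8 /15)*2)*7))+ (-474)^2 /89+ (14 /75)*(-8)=1978577359 /747600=2646.57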